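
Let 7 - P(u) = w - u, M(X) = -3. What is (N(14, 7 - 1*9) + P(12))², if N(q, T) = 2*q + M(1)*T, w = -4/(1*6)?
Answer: 25921/9 ≈ 2880.1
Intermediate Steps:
w = -⅔ (w = -4/6 = -4*⅙ = -⅔ ≈ -0.66667)
N(q, T) = -3*T + 2*q (N(q, T) = 2*q - 3*T = -3*T + 2*q)
P(u) = 23/3 + u (P(u) = 7 - (-⅔ - u) = 7 + (⅔ + u) = 23/3 + u)
(N(14, 7 - 1*9) + P(12))² = ((-3*(7 - 1*9) + 2*14) + (23/3 + 12))² = ((-3*(7 - 9) + 28) + 59/3)² = ((-3*(-2) + 28) + 59/3)² = ((6 + 28) + 59/3)² = (34 + 59/3)² = (161/3)² = 25921/9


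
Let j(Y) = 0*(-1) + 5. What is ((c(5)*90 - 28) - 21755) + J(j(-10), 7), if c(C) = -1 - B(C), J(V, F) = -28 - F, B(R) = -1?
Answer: -21818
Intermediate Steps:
j(Y) = 5 (j(Y) = 0 + 5 = 5)
c(C) = 0 (c(C) = -1 - 1*(-1) = -1 + 1 = 0)
((c(5)*90 - 28) - 21755) + J(j(-10), 7) = ((0*90 - 28) - 21755) + (-28 - 1*7) = ((0 - 28) - 21755) + (-28 - 7) = (-28 - 21755) - 35 = -21783 - 35 = -21818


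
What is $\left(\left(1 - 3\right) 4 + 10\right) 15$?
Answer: $30$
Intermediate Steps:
$\left(\left(1 - 3\right) 4 + 10\right) 15 = \left(\left(-2\right) 4 + 10\right) 15 = \left(-8 + 10\right) 15 = 2 \cdot 15 = 30$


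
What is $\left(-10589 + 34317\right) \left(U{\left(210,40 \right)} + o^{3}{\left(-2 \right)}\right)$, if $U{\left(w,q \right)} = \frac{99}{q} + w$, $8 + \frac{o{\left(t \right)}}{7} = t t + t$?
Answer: $- \frac{8764592286}{5} \approx -1.7529 \cdot 10^{9}$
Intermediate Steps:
$o{\left(t \right)} = -56 + 7 t + 7 t^{2}$ ($o{\left(t \right)} = -56 + 7 \left(t t + t\right) = -56 + 7 \left(t^{2} + t\right) = -56 + 7 \left(t + t^{2}\right) = -56 + \left(7 t + 7 t^{2}\right) = -56 + 7 t + 7 t^{2}$)
$U{\left(w,q \right)} = w + \frac{99}{q}$
$\left(-10589 + 34317\right) \left(U{\left(210,40 \right)} + o^{3}{\left(-2 \right)}\right) = \left(-10589 + 34317\right) \left(\left(210 + \frac{99}{40}\right) + \left(-56 + 7 \left(-2\right) + 7 \left(-2\right)^{2}\right)^{3}\right) = 23728 \left(\left(210 + 99 \cdot \frac{1}{40}\right) + \left(-56 - 14 + 7 \cdot 4\right)^{3}\right) = 23728 \left(\left(210 + \frac{99}{40}\right) + \left(-56 - 14 + 28\right)^{3}\right) = 23728 \left(\frac{8499}{40} + \left(-42\right)^{3}\right) = 23728 \left(\frac{8499}{40} - 74088\right) = 23728 \left(- \frac{2955021}{40}\right) = - \frac{8764592286}{5}$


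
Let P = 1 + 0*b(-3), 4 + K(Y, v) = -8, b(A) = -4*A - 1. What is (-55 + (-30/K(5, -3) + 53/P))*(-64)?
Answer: -32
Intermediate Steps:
b(A) = -1 - 4*A
K(Y, v) = -12 (K(Y, v) = -4 - 8 = -12)
P = 1 (P = 1 + 0*(-1 - 4*(-3)) = 1 + 0*(-1 + 12) = 1 + 0*11 = 1 + 0 = 1)
(-55 + (-30/K(5, -3) + 53/P))*(-64) = (-55 + (-30/(-12) + 53/1))*(-64) = (-55 + (-30*(-1/12) + 53*1))*(-64) = (-55 + (5/2 + 53))*(-64) = (-55 + 111/2)*(-64) = (½)*(-64) = -32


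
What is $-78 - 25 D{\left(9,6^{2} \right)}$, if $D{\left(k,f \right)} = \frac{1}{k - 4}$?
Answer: $-83$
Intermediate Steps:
$D{\left(k,f \right)} = \frac{1}{-4 + k}$
$-78 - 25 D{\left(9,6^{2} \right)} = -78 - \frac{25}{-4 + 9} = -78 - \frac{25}{5} = -78 - 5 = -83$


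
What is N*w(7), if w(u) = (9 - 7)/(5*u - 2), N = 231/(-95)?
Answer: -14/95 ≈ -0.14737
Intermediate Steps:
N = -231/95 (N = 231*(-1/95) = -231/95 ≈ -2.4316)
w(u) = 2/(-2 + 5*u)
N*w(7) = -462/(95*(-2 + 5*7)) = -462/(95*(-2 + 35)) = -462/(95*33) = -231/95*2/33 = -14/95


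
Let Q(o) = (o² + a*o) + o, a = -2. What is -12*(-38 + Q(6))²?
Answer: -768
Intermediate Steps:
Q(o) = o² - o (Q(o) = (o² - 2*o) + o = o² - o)
-12*(-38 + Q(6))² = -12*(-38 + 6*(-1 + 6))² = -12*(-38 + 6*5)² = -12*(-38 + 30)² = -12*(-8)² = -12*64 = -768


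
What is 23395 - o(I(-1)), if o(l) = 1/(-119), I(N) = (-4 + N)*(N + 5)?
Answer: 2784006/119 ≈ 23395.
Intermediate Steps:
I(N) = (-4 + N)*(5 + N)
o(l) = -1/119
23395 - o(I(-1)) = 23395 - 1*(-1/119) = 23395 + 1/119 = 2784006/119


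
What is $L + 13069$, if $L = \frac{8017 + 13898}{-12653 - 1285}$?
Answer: $\frac{60711269}{4646} \approx 13067.0$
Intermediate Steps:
$L = - \frac{7305}{4646}$ ($L = \frac{21915}{-13938} = 21915 \left(- \frac{1}{13938}\right) = - \frac{7305}{4646} \approx -1.5723$)
$L + 13069 = - \frac{7305}{4646} + 13069 = \frac{60711269}{4646}$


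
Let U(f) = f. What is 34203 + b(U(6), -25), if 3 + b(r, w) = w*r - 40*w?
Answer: 35050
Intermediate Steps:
b(r, w) = -3 - 40*w + r*w (b(r, w) = -3 + (w*r - 40*w) = -3 + (r*w - 40*w) = -3 + (-40*w + r*w) = -3 - 40*w + r*w)
34203 + b(U(6), -25) = 34203 + (-3 - 40*(-25) + 6*(-25)) = 34203 + (-3 + 1000 - 150) = 34203 + 847 = 35050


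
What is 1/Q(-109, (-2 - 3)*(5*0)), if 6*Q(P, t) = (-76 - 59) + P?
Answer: -3/122 ≈ -0.024590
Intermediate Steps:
Q(P, t) = -45/2 + P/6 (Q(P, t) = ((-76 - 59) + P)/6 = (-135 + P)/6 = -45/2 + P/6)
1/Q(-109, (-2 - 3)*(5*0)) = 1/(-45/2 + (⅙)*(-109)) = 1/(-45/2 - 109/6) = 1/(-122/3) = -3/122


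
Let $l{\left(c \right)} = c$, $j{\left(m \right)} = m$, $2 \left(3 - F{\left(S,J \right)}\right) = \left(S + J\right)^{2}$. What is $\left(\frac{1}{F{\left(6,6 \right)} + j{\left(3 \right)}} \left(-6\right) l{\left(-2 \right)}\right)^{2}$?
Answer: $\frac{4}{121} \approx 0.033058$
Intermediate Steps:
$F{\left(S,J \right)} = 3 - \frac{\left(J + S\right)^{2}}{2}$ ($F{\left(S,J \right)} = 3 - \frac{\left(S + J\right)^{2}}{2} = 3 - \frac{\left(J + S\right)^{2}}{2}$)
$\left(\frac{1}{F{\left(6,6 \right)} + j{\left(3 \right)}} \left(-6\right) l{\left(-2 \right)}\right)^{2} = \left(\frac{1}{\left(3 - \frac{\left(6 + 6\right)^{2}}{2}\right) + 3} \left(-6\right) \left(-2\right)\right)^{2} = \left(\frac{1}{\left(3 - \frac{12^{2}}{2}\right) + 3} \left(-6\right) \left(-2\right)\right)^{2} = \left(\frac{1}{\left(3 - 72\right) + 3} \left(-6\right) \left(-2\right)\right)^{2} = \left(\frac{1}{-69 + 3} \left(-6\right) \left(-2\right)\right)^{2} = \left(\frac{1}{-66} \left(-6\right) \left(-2\right)\right)^{2} = \left(\left(- \frac{1}{66}\right) \left(-6\right) \left(-2\right)\right)^{2} = \left(\frac{1}{11} \left(-2\right)\right)^{2} = \left(- \frac{2}{11}\right)^{2} = \frac{4}{121}$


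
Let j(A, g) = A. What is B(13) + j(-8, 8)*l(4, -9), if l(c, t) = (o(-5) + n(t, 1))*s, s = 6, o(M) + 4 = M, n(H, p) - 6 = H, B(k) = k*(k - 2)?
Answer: 719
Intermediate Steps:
B(k) = k*(-2 + k)
n(H, p) = 6 + H
o(M) = -4 + M
l(c, t) = -18 + 6*t (l(c, t) = ((-4 - 5) + (6 + t))*6 = (-9 + (6 + t))*6 = (-3 + t)*6 = -18 + 6*t)
B(13) + j(-8, 8)*l(4, -9) = 13*(-2 + 13) - 8*(-18 + 6*(-9)) = 13*11 - 8*(-18 - 54) = 143 - 8*(-72) = 143 + 576 = 719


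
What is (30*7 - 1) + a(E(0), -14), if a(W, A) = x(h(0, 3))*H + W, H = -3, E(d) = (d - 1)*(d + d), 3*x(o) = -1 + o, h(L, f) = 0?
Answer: 210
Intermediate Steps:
x(o) = -⅓ + o/3 (x(o) = (-1 + o)/3 = -⅓ + o/3)
E(d) = 2*d*(-1 + d) (E(d) = (-1 + d)*(2*d) = 2*d*(-1 + d))
a(W, A) = 1 + W (a(W, A) = (-⅓ + (⅓)*0)*(-3) + W = (-⅓ + 0)*(-3) + W = -⅓*(-3) + W = 1 + W)
(30*7 - 1) + a(E(0), -14) = (30*7 - 1) + (1 + 2*0*(-1 + 0)) = (210 - 1) + (1 + 2*0*(-1)) = 209 + (1 + 0) = 209 + 1 = 210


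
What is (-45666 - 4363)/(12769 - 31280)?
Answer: 50029/18511 ≈ 2.7027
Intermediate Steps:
(-45666 - 4363)/(12769 - 31280) = -50029/(-18511) = -50029*(-1/18511) = 50029/18511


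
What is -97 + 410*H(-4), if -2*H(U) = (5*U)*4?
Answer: 16303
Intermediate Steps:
H(U) = -10*U (H(U) = -5*U*4/2 = -10*U)
-97 + 410*H(-4) = -97 + 410*(-10*(-4)) = -97 + 410*40 = -97 + 16400 = 16303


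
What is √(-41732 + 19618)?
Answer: I*√22114 ≈ 148.71*I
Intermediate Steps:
√(-41732 + 19618) = √(-22114) = I*√22114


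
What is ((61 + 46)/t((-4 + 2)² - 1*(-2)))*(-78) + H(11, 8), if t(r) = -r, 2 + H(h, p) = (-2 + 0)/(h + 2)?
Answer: 18055/13 ≈ 1388.8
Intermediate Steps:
H(h, p) = -2 - 2/(2 + h) (H(h, p) = -2 + (-2 + 0)/(h + 2) = -2 - 2/(2 + h))
((61 + 46)/t((-4 + 2)² - 1*(-2)))*(-78) + H(11, 8) = ((61 + 46)/((-((-4 + 2)² - 1*(-2)))))*(-78) + 2*(-3 - 1*11)/(2 + 11) = (107/((-((-2)² + 2))))*(-78) + 2*(-3 - 11)/13 = (107/((-(4 + 2))))*(-78) + 2*(1/13)*(-14) = (107/((-1*6)))*(-78) - 28/13 = (107/(-6))*(-78) - 28/13 = (107*(-⅙))*(-78) - 28/13 = -107/6*(-78) - 28/13 = 1391 - 28/13 = 18055/13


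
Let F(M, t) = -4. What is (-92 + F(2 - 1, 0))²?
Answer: 9216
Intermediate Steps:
(-92 + F(2 - 1, 0))² = (-92 - 4)² = (-96)² = 9216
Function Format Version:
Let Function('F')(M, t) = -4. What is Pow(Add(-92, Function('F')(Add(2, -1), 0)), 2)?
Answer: 9216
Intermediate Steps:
Pow(Add(-92, Function('F')(Add(2, -1), 0)), 2) = Pow(Add(-92, -4), 2) = Pow(-96, 2) = 9216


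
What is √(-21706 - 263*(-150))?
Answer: 4*√1109 ≈ 133.21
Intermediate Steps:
√(-21706 - 263*(-150)) = √(-21706 + 39450) = √17744 = 4*√1109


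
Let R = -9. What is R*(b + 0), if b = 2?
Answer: -18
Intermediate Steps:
R*(b + 0) = -9*(2 + 0) = -9*2 = -18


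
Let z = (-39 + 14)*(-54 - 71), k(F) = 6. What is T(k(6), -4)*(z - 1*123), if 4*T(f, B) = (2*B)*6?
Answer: -36024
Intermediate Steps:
z = 3125 (z = -25*(-125) = 3125)
T(f, B) = 3*B (T(f, B) = ((2*B)*6)/4 = (12*B)/4 = 3*B)
T(k(6), -4)*(z - 1*123) = (3*(-4))*(3125 - 1*123) = -12*(3125 - 123) = -12*3002 = -36024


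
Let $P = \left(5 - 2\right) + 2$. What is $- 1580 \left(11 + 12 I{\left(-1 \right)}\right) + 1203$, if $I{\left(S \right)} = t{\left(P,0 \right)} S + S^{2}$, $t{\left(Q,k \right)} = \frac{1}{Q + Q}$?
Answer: $-33241$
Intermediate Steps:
$P = 5$ ($P = 3 + 2 = 5$)
$t{\left(Q,k \right)} = \frac{1}{2 Q}$
$I{\left(S \right)} = S^{2} + \frac{S}{10}$ ($I{\left(S \right)} = \frac{1}{2 \cdot 5} S + S^{2} = \frac{1}{2} \cdot \frac{1}{5} S + S^{2} = \frac{S}{10} + S^{2} = S^{2} + \frac{S}{10}$)
$- 1580 \left(11 + 12 I{\left(-1 \right)}\right) + 1203 = - 1580 \left(11 + 12 \left(- (\frac{1}{10} - 1)\right)\right) + 1203 = - 1580 \left(11 + 12 \left(\left(-1\right) \left(- \frac{9}{10}\right)\right)\right) + 1203 = - 1580 \left(11 + 12 \cdot \frac{9}{10}\right) + 1203 = - 1580 \left(11 + \frac{54}{5}\right) + 1203 = \left(-1580\right) \frac{109}{5} + 1203 = -34444 + 1203 = -33241$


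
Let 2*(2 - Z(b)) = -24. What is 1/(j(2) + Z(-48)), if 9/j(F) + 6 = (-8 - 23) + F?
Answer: 35/481 ≈ 0.072765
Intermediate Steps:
j(F) = 9/(-37 + F) (j(F) = 9/(-6 + ((-8 - 23) + F)) = 9/(-6 + (-31 + F)) = 9/(-37 + F))
Z(b) = 14 (Z(b) = 2 - ½*(-24) = 2 + 12 = 14)
1/(j(2) + Z(-48)) = 1/(9/(-37 + 2) + 14) = 1/(9/(-35) + 14) = 1/(9*(-1/35) + 14) = 1/(-9/35 + 14) = 1/(481/35) = 35/481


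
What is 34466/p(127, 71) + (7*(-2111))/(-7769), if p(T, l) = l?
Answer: 268815521/551599 ≈ 487.34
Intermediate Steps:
34466/p(127, 71) + (7*(-2111))/(-7769) = 34466/71 + (7*(-2111))/(-7769) = 34466*(1/71) - 14777*(-1/7769) = 34466/71 + 14777/7769 = 268815521/551599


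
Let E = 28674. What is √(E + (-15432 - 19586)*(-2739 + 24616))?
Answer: 4*I*√47878757 ≈ 27678.0*I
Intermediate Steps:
√(E + (-15432 - 19586)*(-2739 + 24616)) = √(28674 + (-15432 - 19586)*(-2739 + 24616)) = √(28674 - 35018*21877) = √(28674 - 766088786) = √(-766060112) = 4*I*√47878757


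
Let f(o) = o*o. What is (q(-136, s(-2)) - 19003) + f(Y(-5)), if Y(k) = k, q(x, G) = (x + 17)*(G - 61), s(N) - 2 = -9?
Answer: -10886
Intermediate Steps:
s(N) = -7 (s(N) = 2 - 9 = -7)
q(x, G) = (-61 + G)*(17 + x) (q(x, G) = (17 + x)*(-61 + G) = (-61 + G)*(17 + x))
f(o) = o**2
(q(-136, s(-2)) - 19003) + f(Y(-5)) = ((-1037 - 61*(-136) + 17*(-7) - 7*(-136)) - 19003) + (-5)**2 = ((-1037 + 8296 - 119 + 952) - 19003) + 25 = (8092 - 19003) + 25 = -10911 + 25 = -10886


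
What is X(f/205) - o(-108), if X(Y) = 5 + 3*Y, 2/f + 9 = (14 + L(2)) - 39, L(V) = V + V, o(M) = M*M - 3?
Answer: -11947401/1025 ≈ -11656.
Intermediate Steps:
o(M) = -3 + M² (o(M) = M² - 3 = -3 + M²)
L(V) = 2*V
f = -1/15 (f = 2/(-9 + ((14 + 2*2) - 39)) = 2/(-9 + ((14 + 4) - 39)) = 2/(-9 + (18 - 39)) = 2/(-9 - 21) = 2/(-30) = 2*(-1/30) = -1/15 ≈ -0.066667)
X(f/205) - o(-108) = (5 + 3*(-1/15/205)) - (-3 + (-108)²) = (5 + 3*(-1/15*1/205)) - (-3 + 11664) = (5 + 3*(-1/3075)) - 1*11661 = (5 - 1/1025) - 11661 = 5124/1025 - 11661 = -11947401/1025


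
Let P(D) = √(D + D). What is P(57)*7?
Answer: 7*√114 ≈ 74.740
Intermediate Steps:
P(D) = √2*√D (P(D) = √(2*D) = √2*√D)
P(57)*7 = (√2*√57)*7 = √114*7 = 7*√114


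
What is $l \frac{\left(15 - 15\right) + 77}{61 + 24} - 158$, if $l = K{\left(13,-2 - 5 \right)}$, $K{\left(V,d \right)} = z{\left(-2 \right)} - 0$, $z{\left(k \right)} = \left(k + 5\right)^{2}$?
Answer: $- \frac{12737}{85} \approx -149.85$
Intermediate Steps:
$z{\left(k \right)} = \left(5 + k\right)^{2}$
$K{\left(V,d \right)} = 9$ ($K{\left(V,d \right)} = \left(5 - 2\right)^{2} - 0 = 3^{2} + 0 = 9 + 0 = 9$)
$l = 9$
$l \frac{\left(15 - 15\right) + 77}{61 + 24} - 158 = 9 \frac{\left(15 - 15\right) + 77}{61 + 24} - 158 = 9 \frac{\left(15 - 15\right) + 77}{85} - 158 = 9 \left(0 + 77\right) \frac{1}{85} - 158 = 9 \cdot 77 \cdot \frac{1}{85} - 158 = 9 \cdot \frac{77}{85} - 158 = \frac{693}{85} - 158 = - \frac{12737}{85}$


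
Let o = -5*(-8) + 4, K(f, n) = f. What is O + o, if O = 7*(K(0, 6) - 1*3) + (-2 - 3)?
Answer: 18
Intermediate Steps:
o = 44 (o = 40 + 4 = 44)
O = -26 (O = 7*(0 - 1*3) + (-2 - 3) = 7*(0 - 3) - 5 = 7*(-3) - 5 = -21 - 5 = -26)
O + o = -26 + 44 = 18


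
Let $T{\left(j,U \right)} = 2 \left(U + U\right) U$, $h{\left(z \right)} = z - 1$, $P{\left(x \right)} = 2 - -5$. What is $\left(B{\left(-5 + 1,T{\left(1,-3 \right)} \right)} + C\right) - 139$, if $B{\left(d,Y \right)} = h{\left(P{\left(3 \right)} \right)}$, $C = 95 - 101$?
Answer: $-139$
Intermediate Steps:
$P{\left(x \right)} = 7$ ($P{\left(x \right)} = 2 + 5 = 7$)
$C = -6$
$h{\left(z \right)} = -1 + z$
$T{\left(j,U \right)} = 4 U^{2}$ ($T{\left(j,U \right)} = 2 \cdot 2 U U = 4 U U = 4 U^{2}$)
$B{\left(d,Y \right)} = 6$ ($B{\left(d,Y \right)} = -1 + 7 = 6$)
$\left(B{\left(-5 + 1,T{\left(1,-3 \right)} \right)} + C\right) - 139 = \left(6 - 6\right) - 139 = 0 - 139 = -139$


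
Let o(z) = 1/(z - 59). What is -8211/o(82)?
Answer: -188853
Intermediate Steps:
o(z) = 1/(-59 + z)
-8211/o(82) = -8211/(1/(-59 + 82)) = -8211/(1/23) = -8211/1/23 = -8211*23 = -188853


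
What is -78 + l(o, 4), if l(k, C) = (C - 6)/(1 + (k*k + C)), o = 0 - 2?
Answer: -704/9 ≈ -78.222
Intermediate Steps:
o = -2
l(k, C) = (-6 + C)/(1 + C + k²) (l(k, C) = (-6 + C)/(1 + (k² + C)) = (-6 + C)/(1 + (C + k²)) = (-6 + C)/(1 + C + k²))
-78 + l(o, 4) = -78 + (-6 + 4)/(1 + 4 + (-2)²) = -78 - 2/(1 + 4 + 4) = -78 - 2/9 = -704/9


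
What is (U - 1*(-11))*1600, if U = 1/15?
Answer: 53120/3 ≈ 17707.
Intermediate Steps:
U = 1/15 ≈ 0.066667
(U - 1*(-11))*1600 = (1/15 - 1*(-11))*1600 = (1/15 + 11)*1600 = (166/15)*1600 = 53120/3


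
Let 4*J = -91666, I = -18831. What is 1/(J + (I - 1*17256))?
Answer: -2/118007 ≈ -1.6948e-5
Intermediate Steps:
J = -45833/2 (J = (¼)*(-91666) = -45833/2 ≈ -22917.)
1/(J + (I - 1*17256)) = 1/(-45833/2 + (-18831 - 1*17256)) = 1/(-45833/2 + (-18831 - 17256)) = 1/(-45833/2 - 36087) = 1/(-118007/2) = -2/118007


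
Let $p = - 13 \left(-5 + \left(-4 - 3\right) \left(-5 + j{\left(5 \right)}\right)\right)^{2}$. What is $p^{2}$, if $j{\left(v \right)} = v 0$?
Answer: $136890000$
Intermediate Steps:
$j{\left(v \right)} = 0$
$p = -11700$ ($p = - 13 \left(-5 + \left(-4 - 3\right) \left(-5 + 0\right)\right)^{2} = - 13 \left(-5 - -35\right)^{2} = - 13 \left(-5 + 35\right)^{2} = - 13 \cdot 30^{2} = \left(-13\right) 900 = -11700$)
$p^{2} = \left(-11700\right)^{2} = 136890000$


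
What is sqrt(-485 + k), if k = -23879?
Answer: 2*I*sqrt(6091) ≈ 156.09*I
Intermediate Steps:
sqrt(-485 + k) = sqrt(-485 - 23879) = sqrt(-24364) = 2*I*sqrt(6091)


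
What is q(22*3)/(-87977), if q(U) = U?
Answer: -66/87977 ≈ -0.00075020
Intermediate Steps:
q(22*3)/(-87977) = (22*3)/(-87977) = 66*(-1/87977) = -66/87977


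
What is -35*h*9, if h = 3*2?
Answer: -1890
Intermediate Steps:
h = 6
-35*h*9 = -35*6*9 = -210*9 = -1890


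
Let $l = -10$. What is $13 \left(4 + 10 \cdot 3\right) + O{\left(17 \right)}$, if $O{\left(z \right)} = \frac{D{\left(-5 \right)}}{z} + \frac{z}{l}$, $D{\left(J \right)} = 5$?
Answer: $\frac{74901}{170} \approx 440.59$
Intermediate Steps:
$O{\left(z \right)} = \frac{5}{z} - \frac{z}{10}$ ($O{\left(z \right)} = \frac{5}{z} + \frac{z}{-10} = \frac{5}{z} + z \left(- \frac{1}{10}\right) = \frac{5}{z} - \frac{z}{10}$)
$13 \left(4 + 10 \cdot 3\right) + O{\left(17 \right)} = 13 \left(4 + 10 \cdot 3\right) + \left(\frac{5}{17} - \frac{17}{10}\right) = 13 \left(4 + 30\right) + \left(5 \cdot \frac{1}{17} - \frac{17}{10}\right) = 13 \cdot 34 + \left(\frac{5}{17} - \frac{17}{10}\right) = 442 - \frac{239}{170} = \frac{74901}{170}$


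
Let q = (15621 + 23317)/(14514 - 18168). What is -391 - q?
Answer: -694888/1827 ≈ -380.34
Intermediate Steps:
q = -19469/1827 (q = 38938/(-3654) = 38938*(-1/3654) = -19469/1827 ≈ -10.656)
-391 - q = -391 - 1*(-19469/1827) = -391 + 19469/1827 = -694888/1827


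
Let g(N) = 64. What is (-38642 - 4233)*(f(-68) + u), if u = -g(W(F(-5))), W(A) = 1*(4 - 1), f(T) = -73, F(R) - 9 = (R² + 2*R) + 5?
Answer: 5873875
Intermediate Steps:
F(R) = 14 + R² + 2*R (F(R) = 9 + ((R² + 2*R) + 5) = 9 + (5 + R² + 2*R) = 14 + R² + 2*R)
W(A) = 3 (W(A) = 1*3 = 3)
u = -64 (u = -1*64 = -64)
(-38642 - 4233)*(f(-68) + u) = (-38642 - 4233)*(-73 - 64) = -42875*(-137) = 5873875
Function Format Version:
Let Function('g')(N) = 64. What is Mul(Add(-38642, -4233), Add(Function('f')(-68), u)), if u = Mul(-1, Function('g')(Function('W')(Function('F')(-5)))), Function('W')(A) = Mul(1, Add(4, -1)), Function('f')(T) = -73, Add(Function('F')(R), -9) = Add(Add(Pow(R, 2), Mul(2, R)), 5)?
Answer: 5873875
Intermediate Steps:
Function('F')(R) = Add(14, Pow(R, 2), Mul(2, R)) (Function('F')(R) = Add(9, Add(Add(Pow(R, 2), Mul(2, R)), 5)) = Add(9, Add(5, Pow(R, 2), Mul(2, R))) = Add(14, Pow(R, 2), Mul(2, R)))
Function('W')(A) = 3 (Function('W')(A) = Mul(1, 3) = 3)
u = -64 (u = Mul(-1, 64) = -64)
Mul(Add(-38642, -4233), Add(Function('f')(-68), u)) = Mul(Add(-38642, -4233), Add(-73, -64)) = Mul(-42875, -137) = 5873875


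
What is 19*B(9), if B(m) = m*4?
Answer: 684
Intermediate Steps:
B(m) = 4*m
19*B(9) = 19*(4*9) = 19*36 = 684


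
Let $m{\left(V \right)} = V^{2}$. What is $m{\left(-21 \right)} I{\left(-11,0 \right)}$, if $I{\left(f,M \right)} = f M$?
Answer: $0$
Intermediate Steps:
$I{\left(f,M \right)} = M f$
$m{\left(-21 \right)} I{\left(-11,0 \right)} = \left(-21\right)^{2} \cdot 0 \left(-11\right) = 441 \cdot 0 = 0$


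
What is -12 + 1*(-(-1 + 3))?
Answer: -14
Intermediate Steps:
-12 + 1*(-(-1 + 3)) = -12 + 1*(-1*2) = -12 + 1*(-2) = -12 - 2 = -14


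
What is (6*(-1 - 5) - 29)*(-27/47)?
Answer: 1755/47 ≈ 37.340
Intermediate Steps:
(6*(-1 - 5) - 29)*(-27/47) = (6*(-6) - 29)*(-27*1/47) = (-36 - 29)*(-27/47) = -65*(-27/47) = 1755/47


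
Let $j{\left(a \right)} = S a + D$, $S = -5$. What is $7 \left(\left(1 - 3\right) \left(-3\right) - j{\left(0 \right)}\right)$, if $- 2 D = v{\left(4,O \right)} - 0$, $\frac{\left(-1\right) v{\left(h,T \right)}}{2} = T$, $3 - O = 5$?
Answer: $56$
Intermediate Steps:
$O = -2$ ($O = 3 - 5 = -2$)
$v{\left(h,T \right)} = - 2 T$
$D = -2$ ($D = - \frac{\left(-2\right) \left(-2\right) - 0}{2} = - \frac{4 + 0}{2} = \left(- \frac{1}{2}\right) 4 = -2$)
$j{\left(a \right)} = -2 - 5 a$ ($j{\left(a \right)} = - 5 a - 2 = -2 - 5 a$)
$7 \left(\left(1 - 3\right) \left(-3\right) - j{\left(0 \right)}\right) = 7 \left(\left(1 - 3\right) \left(-3\right) - \left(-2 - 0\right)\right) = 7 \left(\left(-2\right) \left(-3\right) - \left(-2 + 0\right)\right) = 7 \left(6 - -2\right) = 7 \left(6 + 2\right) = 7 \cdot 8 = 56$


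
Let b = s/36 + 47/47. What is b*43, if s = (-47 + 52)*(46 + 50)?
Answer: 1849/3 ≈ 616.33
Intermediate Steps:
s = 480 (s = 5*96 = 480)
b = 43/3 (b = 480/36 + 47/47 = 480*(1/36) + 47*(1/47) = 40/3 + 1 = 43/3 ≈ 14.333)
b*43 = (43/3)*43 = 1849/3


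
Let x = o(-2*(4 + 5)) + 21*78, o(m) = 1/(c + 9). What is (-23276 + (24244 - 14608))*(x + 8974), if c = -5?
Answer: -144751090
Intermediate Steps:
o(m) = ¼ (o(m) = 1/(-5 + 9) = 1/4 = ¼)
x = 6553/4 (x = ¼ + 21*78 = ¼ + 1638 = 6553/4 ≈ 1638.3)
(-23276 + (24244 - 14608))*(x + 8974) = (-23276 + (24244 - 14608))*(6553/4 + 8974) = (-23276 + 9636)*(42449/4) = -13640*42449/4 = -144751090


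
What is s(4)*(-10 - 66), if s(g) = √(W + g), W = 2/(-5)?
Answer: -228*√10/5 ≈ -144.20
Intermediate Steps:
W = -⅖ (W = 2*(-⅕) = -⅖ ≈ -0.40000)
s(g) = √(-⅖ + g)
s(4)*(-10 - 66) = (√(-10 + 25*4)/5)*(-10 - 66) = (√(-10 + 100)/5)*(-76) = (√90/5)*(-76) = ((3*√10)/5)*(-76) = (3*√10/5)*(-76) = -228*√10/5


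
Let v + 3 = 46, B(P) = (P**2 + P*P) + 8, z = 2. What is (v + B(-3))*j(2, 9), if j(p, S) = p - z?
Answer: 0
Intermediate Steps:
j(p, S) = -2 + p (j(p, S) = p - 1*2 = p - 2 = -2 + p)
B(P) = 8 + 2*P**2 (B(P) = (P**2 + P**2) + 8 = 2*P**2 + 8 = 8 + 2*P**2)
v = 43 (v = -3 + 46 = 43)
(v + B(-3))*j(2, 9) = (43 + (8 + 2*(-3)**2))*(-2 + 2) = (43 + (8 + 2*9))*0 = (43 + (8 + 18))*0 = (43 + 26)*0 = 69*0 = 0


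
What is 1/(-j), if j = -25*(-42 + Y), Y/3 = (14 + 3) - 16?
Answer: -1/975 ≈ -0.0010256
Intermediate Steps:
Y = 3 (Y = 3*((14 + 3) - 16) = 3*(17 - 16) = 3*1 = 3)
j = 975 (j = -25*(-42 + 3) = -25*(-39) = 975)
1/(-j) = 1/(-1*975) = 1/(-975) = -1/975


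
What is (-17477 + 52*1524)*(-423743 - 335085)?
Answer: -46873564388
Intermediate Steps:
(-17477 + 52*1524)*(-423743 - 335085) = (-17477 + 79248)*(-758828) = 61771*(-758828) = -46873564388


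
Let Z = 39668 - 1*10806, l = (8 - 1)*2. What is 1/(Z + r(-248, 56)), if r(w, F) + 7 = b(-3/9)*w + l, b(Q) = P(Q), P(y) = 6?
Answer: 1/27381 ≈ 3.6522e-5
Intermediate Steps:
b(Q) = 6
l = 14 (l = 7*2 = 14)
r(w, F) = 7 + 6*w (r(w, F) = -7 + (6*w + 14) = -7 + (14 + 6*w) = 7 + 6*w)
Z = 28862 (Z = 39668 - 10806 = 28862)
1/(Z + r(-248, 56)) = 1/(28862 + (7 + 6*(-248))) = 1/(28862 + (7 - 1488)) = 1/(28862 - 1481) = 1/27381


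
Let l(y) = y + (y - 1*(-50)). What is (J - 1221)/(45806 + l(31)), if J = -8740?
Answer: -9961/45918 ≈ -0.21693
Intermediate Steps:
l(y) = 50 + 2*y (l(y) = y + (y + 50) = y + (50 + y) = 50 + 2*y)
(J - 1221)/(45806 + l(31)) = (-8740 - 1221)/(45806 + (50 + 2*31)) = -9961/(45806 + (50 + 62)) = -9961/(45806 + 112) = -9961/45918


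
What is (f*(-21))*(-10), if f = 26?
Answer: 5460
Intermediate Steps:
(f*(-21))*(-10) = (26*(-21))*(-10) = -546*(-10) = 5460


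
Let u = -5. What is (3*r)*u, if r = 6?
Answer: -90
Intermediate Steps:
(3*r)*u = (3*6)*(-5) = 18*(-5) = -90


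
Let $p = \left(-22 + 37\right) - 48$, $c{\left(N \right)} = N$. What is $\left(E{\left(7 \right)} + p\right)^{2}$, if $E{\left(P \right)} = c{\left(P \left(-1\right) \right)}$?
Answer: $1600$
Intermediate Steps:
$E{\left(P \right)} = - P$ ($E{\left(P \right)} = P \left(-1\right) = - P$)
$p = -33$ ($p = 15 - 48 = -33$)
$\left(E{\left(7 \right)} + p\right)^{2} = \left(\left(-1\right) 7 - 33\right)^{2} = \left(-7 - 33\right)^{2} = \left(-40\right)^{2} = 1600$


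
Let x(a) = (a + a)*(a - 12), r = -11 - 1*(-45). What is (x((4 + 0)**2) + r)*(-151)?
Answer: -24462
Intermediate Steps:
r = 34 (r = -11 + 45 = 34)
x(a) = 2*a*(-12 + a) (x(a) = (2*a)*(-12 + a) = 2*a*(-12 + a))
(x((4 + 0)**2) + r)*(-151) = (2*(4 + 0)**2*(-12 + (4 + 0)**2) + 34)*(-151) = (2*4**2*(-12 + 4**2) + 34)*(-151) = (2*16*(-12 + 16) + 34)*(-151) = (2*16*4 + 34)*(-151) = (128 + 34)*(-151) = 162*(-151) = -24462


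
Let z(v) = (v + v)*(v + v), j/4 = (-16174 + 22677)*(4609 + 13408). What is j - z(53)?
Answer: 468646968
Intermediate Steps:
j = 468658204 (j = 4*((-16174 + 22677)*(4609 + 13408)) = 4*(6503*18017) = 4*117164551 = 468658204)
z(v) = 4*v² (z(v) = (2*v)*(2*v) = 4*v²)
j - z(53) = 468658204 - 4*53² = 468658204 - 4*2809 = 468658204 - 1*11236 = 468658204 - 11236 = 468646968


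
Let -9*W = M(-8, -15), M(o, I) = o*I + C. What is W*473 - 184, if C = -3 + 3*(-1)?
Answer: -18526/3 ≈ -6175.3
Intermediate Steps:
C = -6 (C = -3 - 3 = -6)
M(o, I) = -6 + I*o (M(o, I) = o*I - 6 = I*o - 6 = -6 + I*o)
W = -38/3 (W = -(-6 - 15*(-8))/9 = -(-6 + 120)/9 = -⅑*114 = -38/3 ≈ -12.667)
W*473 - 184 = -38/3*473 - 184 = -17974/3 - 184 = -18526/3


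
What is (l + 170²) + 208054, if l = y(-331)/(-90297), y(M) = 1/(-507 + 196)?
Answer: 6654229190119/28082367 ≈ 2.3695e+5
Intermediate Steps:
y(M) = -1/311 (y(M) = 1/(-311) = -1/311)
l = 1/28082367 (l = -1/311/(-90297) = -1/311*(-1/90297) = 1/28082367 ≈ 3.5610e-8)
(l + 170²) + 208054 = (1/28082367 + 170²) + 208054 = (1/28082367 + 28900) + 208054 = 811580406301/28082367 + 208054 = 6654229190119/28082367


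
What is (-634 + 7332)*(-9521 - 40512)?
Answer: -335121034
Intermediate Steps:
(-634 + 7332)*(-9521 - 40512) = 6698*(-50033) = -335121034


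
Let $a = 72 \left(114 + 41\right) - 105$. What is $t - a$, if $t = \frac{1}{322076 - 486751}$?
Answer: $- \frac{1820482126}{164675} \approx -11055.0$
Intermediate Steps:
$a = 11055$ ($a = 72 \cdot 155 - 105 = 11160 - 105 = 11055$)
$t = - \frac{1}{164675}$ ($t = \frac{1}{-164675} = - \frac{1}{164675} \approx -6.0726 \cdot 10^{-6}$)
$t - a = - \frac{1}{164675} - 11055 = - \frac{1820482126}{164675}$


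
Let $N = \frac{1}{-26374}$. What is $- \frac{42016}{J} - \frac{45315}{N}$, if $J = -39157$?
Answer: $\frac{46798011268186}{39157} \approx 1.1951 \cdot 10^{9}$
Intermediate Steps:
$N = - \frac{1}{26374} \approx -3.7916 \cdot 10^{-5}$
$- \frac{42016}{J} - \frac{45315}{N} = - \frac{42016}{-39157} - \frac{45315}{- \frac{1}{26374}} = \left(-42016\right) \left(- \frac{1}{39157}\right) - -1195137810 = \frac{42016}{39157} + 1195137810 = \frac{46798011268186}{39157}$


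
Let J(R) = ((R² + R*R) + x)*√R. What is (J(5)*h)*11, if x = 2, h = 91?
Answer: 52052*√5 ≈ 1.1639e+5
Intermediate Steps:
J(R) = √R*(2 + 2*R²) (J(R) = ((R² + R*R) + 2)*√R = ((R² + R²) + 2)*√R = (2*R² + 2)*√R = (2 + 2*R²)*√R = √R*(2 + 2*R²))
(J(5)*h)*11 = ((2*√5*(1 + 5²))*91)*11 = ((2*√5*(1 + 25))*91)*11 = ((2*√5*26)*91)*11 = ((52*√5)*91)*11 = (4732*√5)*11 = 52052*√5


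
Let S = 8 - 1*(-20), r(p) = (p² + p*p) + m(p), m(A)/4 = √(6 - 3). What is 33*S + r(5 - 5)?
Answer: 924 + 4*√3 ≈ 930.93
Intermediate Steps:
m(A) = 4*√3 (m(A) = 4*√(6 - 3) = 4*√3)
r(p) = 2*p² + 4*√3 (r(p) = (p² + p*p) + 4*√3 = (p² + p²) + 4*√3 = 2*p² + 4*√3)
S = 28 (S = 8 + 20 = 28)
33*S + r(5 - 5) = 33*28 + (2*(5 - 5)² + 4*√3) = 924 + (2*0² + 4*√3) = 924 + (2*0 + 4*√3) = 924 + (0 + 4*√3) = 924 + 4*√3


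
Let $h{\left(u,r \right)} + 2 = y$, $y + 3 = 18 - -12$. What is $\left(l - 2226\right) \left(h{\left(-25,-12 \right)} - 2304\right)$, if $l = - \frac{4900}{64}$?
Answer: $\frac{83960639}{16} \approx 5.2475 \cdot 10^{6}$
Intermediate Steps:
$l = - \frac{1225}{16}$ ($l = \left(-4900\right) \frac{1}{64} = - \frac{1225}{16} \approx -76.563$)
$y = 27$ ($y = -3 + \left(18 - -12\right) = -3 + \left(18 + 12\right) = -3 + 30 = 27$)
$h{\left(u,r \right)} = 25$ ($h{\left(u,r \right)} = -2 + 27 = 25$)
$\left(l - 2226\right) \left(h{\left(-25,-12 \right)} - 2304\right) = \left(- \frac{1225}{16} - 2226\right) \left(25 - 2304\right) = \left(- \frac{1225}{16} - 2226\right) \left(-2279\right) = \left(- \frac{36841}{16}\right) \left(-2279\right) = \frac{83960639}{16}$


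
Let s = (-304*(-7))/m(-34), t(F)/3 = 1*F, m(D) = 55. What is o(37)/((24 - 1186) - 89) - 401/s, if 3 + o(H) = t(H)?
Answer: -3091181/295792 ≈ -10.451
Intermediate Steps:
t(F) = 3*F (t(F) = 3*(1*F) = 3*F)
o(H) = -3 + 3*H
s = 2128/55 (s = -304*(-7)/55 = 2128*(1/55) = 2128/55 ≈ 38.691)
o(37)/((24 - 1186) - 89) - 401/s = (-3 + 3*37)/((24 - 1186) - 89) - 401/2128/55 = (-3 + 111)/(-1162 - 89) - 401*55/2128 = 108/(-1251) - 22055/2128 = 108*(-1/1251) - 22055/2128 = -12/139 - 22055/2128 = -3091181/295792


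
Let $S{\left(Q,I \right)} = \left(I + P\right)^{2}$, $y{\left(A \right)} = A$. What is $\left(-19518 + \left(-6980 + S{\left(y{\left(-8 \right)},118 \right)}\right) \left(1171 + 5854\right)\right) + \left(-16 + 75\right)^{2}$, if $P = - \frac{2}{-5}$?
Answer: $49429847$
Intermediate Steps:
$P = \frac{2}{5}$ ($P = \left(-2\right) \left(- \frac{1}{5}\right) = \frac{2}{5} \approx 0.4$)
$S{\left(Q,I \right)} = \left(\frac{2}{5} + I\right)^{2}$ ($S{\left(Q,I \right)} = \left(I + \frac{2}{5}\right)^{2} = \left(\frac{2}{5} + I\right)^{2}$)
$\left(-19518 + \left(-6980 + S{\left(y{\left(-8 \right)},118 \right)}\right) \left(1171 + 5854\right)\right) + \left(-16 + 75\right)^{2} = \left(-19518 + \left(-6980 + \frac{\left(2 + 5 \cdot 118\right)^{2}}{25}\right) \left(1171 + 5854\right)\right) + \left(-16 + 75\right)^{2} = \left(-19518 + \left(-6980 + \frac{\left(2 + 590\right)^{2}}{25}\right) 7025\right) + 59^{2} = \left(-19518 + \left(-6980 + \frac{592^{2}}{25}\right) 7025\right) + 3481 = \left(-19518 + \left(-6980 + \frac{1}{25} \cdot 350464\right) 7025\right) + 3481 = \left(-19518 + \left(-6980 + \frac{350464}{25}\right) 7025\right) + 3481 = \left(-19518 + \frac{175964}{25} \cdot 7025\right) + 3481 = \left(-19518 + 49445884\right) + 3481 = 49426366 + 3481 = 49429847$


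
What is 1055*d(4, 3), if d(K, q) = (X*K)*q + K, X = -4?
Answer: -46420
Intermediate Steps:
d(K, q) = K - 4*K*q (d(K, q) = (-4*K)*q + K = -4*K*q + K = K - 4*K*q)
1055*d(4, 3) = 1055*(4*(1 - 4*3)) = 1055*(4*(1 - 12)) = 1055*(4*(-11)) = 1055*(-44) = -46420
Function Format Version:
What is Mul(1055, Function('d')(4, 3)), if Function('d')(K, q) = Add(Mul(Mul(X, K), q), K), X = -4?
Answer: -46420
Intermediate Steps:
Function('d')(K, q) = Add(K, Mul(-4, K, q)) (Function('d')(K, q) = Add(Mul(Mul(-4, K), q), K) = Add(Mul(-4, K, q), K) = Add(K, Mul(-4, K, q)))
Mul(1055, Function('d')(4, 3)) = Mul(1055, Mul(4, Add(1, Mul(-4, 3)))) = Mul(1055, Mul(4, Add(1, -12))) = Mul(1055, Mul(4, -11)) = Mul(1055, -44) = -46420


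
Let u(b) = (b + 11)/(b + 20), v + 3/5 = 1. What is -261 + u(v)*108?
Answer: -3411/17 ≈ -200.65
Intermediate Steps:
v = 2/5 (v = -3/5 + 1 = 2/5 ≈ 0.40000)
u(b) = (11 + b)/(20 + b)
-261 + u(v)*108 = -261 + ((11 + 2/5)/(20 + 2/5))*108 = -261 + ((57/5)/(102/5))*108 = -261 + ((5/102)*(57/5))*108 = -261 + (19/34)*108 = -261 + 1026/17 = -3411/17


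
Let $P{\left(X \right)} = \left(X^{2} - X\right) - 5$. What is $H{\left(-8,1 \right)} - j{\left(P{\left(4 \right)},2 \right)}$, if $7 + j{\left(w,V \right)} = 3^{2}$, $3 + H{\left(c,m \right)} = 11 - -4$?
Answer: $10$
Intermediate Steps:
$P{\left(X \right)} = -5 + X^{2} - X$
$H{\left(c,m \right)} = 12$ ($H{\left(c,m \right)} = -3 + \left(11 - -4\right) = -3 + \left(11 + 4\right) = -3 + 15 = 12$)
$j{\left(w,V \right)} = 2$ ($j{\left(w,V \right)} = -7 + 3^{2} = -7 + 9 = 2$)
$H{\left(-8,1 \right)} - j{\left(P{\left(4 \right)},2 \right)} = 12 - 2 = 10$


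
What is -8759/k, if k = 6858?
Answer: -8759/6858 ≈ -1.2772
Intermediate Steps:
-8759/k = -8759/6858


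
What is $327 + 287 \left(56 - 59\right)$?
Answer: $-534$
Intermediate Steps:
$327 + 287 \left(56 - 59\right) = 327 + 287 \left(-3\right) = 327 - 861 = -534$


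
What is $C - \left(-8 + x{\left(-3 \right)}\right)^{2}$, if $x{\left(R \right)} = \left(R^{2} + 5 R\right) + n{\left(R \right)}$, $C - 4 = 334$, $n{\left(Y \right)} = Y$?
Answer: $49$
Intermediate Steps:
$C = 338$ ($C = 4 + 334 = 338$)
$x{\left(R \right)} = R^{2} + 6 R$ ($x{\left(R \right)} = \left(R^{2} + 5 R\right) + R = R^{2} + 6 R$)
$C - \left(-8 + x{\left(-3 \right)}\right)^{2} = 338 - \left(-8 - 3 \left(6 - 3\right)\right)^{2} = 338 - \left(-8 - 9\right)^{2} = 338 - \left(-17\right)^{2} = 338 - 289 = 49$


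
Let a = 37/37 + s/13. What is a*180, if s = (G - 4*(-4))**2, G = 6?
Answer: 89460/13 ≈ 6881.5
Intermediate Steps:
s = 484 (s = (6 - 4*(-4))**2 = (6 + 16)**2 = 22**2 = 484)
a = 497/13 (a = 37/37 + 484/13 = 37*(1/37) + 484*(1/13) = 1 + 484/13 = 497/13 ≈ 38.231)
a*180 = (497/13)*180 = 89460/13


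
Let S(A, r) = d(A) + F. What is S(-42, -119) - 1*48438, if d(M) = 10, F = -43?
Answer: -48471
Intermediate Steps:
S(A, r) = -33 (S(A, r) = 10 - 43 = -33)
S(-42, -119) - 1*48438 = -33 - 1*48438 = -33 - 48438 = -48471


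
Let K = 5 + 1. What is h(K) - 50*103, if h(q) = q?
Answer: -5144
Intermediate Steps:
K = 6
h(K) - 50*103 = 6 - 50*103 = 6 - 5150 = -5144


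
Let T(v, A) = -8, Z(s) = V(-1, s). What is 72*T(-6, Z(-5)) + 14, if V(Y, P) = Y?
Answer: -562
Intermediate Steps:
Z(s) = -1
72*T(-6, Z(-5)) + 14 = 72*(-8) + 14 = -576 + 14 = -562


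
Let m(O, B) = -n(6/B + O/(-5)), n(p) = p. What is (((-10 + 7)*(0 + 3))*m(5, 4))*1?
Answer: 9/2 ≈ 4.5000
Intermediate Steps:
m(O, B) = -6/B + O/5 (m(O, B) = -(6/B + O/(-5)) = -(6/B + O*(-1/5)) = -(6/B - O/5) = -6/B + O/5)
(((-10 + 7)*(0 + 3))*m(5, 4))*1 = (((-10 + 7)*(0 + 3))*(-6/4 + (1/5)*5))*1 = ((-3*3)*(-6*1/4 + 1))*1 = -9*(-3/2 + 1)*1 = -9*(-1/2)*1 = (9/2)*1 = 9/2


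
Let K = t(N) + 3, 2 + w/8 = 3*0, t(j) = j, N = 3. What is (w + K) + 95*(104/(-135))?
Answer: -2246/27 ≈ -83.185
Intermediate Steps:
w = -16 (w = -16 + 8*(3*0) = -16 + 8*0 = -16 + 0 = -16)
K = 6 (K = 3 + 3 = 6)
(w + K) + 95*(104/(-135)) = (-16 + 6) + 95*(104/(-135)) = -10 + 95*(104*(-1/135)) = -10 + 95*(-104/135) = -10 - 1976/27 = -2246/27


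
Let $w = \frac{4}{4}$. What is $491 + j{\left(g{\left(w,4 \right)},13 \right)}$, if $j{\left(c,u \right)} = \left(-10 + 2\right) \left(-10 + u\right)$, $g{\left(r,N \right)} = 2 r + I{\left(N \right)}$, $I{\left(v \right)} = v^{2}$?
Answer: $467$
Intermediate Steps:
$w = 1$ ($w = 4 \cdot \frac{1}{4} = 1$)
$g{\left(r,N \right)} = N^{2} + 2 r$ ($g{\left(r,N \right)} = 2 r + N^{2} = N^{2} + 2 r$)
$j{\left(c,u \right)} = 80 - 8 u$ ($j{\left(c,u \right)} = - 8 \left(-10 + u\right) = 80 - 8 u$)
$491 + j{\left(g{\left(w,4 \right)},13 \right)} = 491 + \left(80 - 104\right) = 491 - 24 = 467$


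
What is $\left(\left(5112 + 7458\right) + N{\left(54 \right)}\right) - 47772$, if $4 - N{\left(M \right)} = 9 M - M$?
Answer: $-35630$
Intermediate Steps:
$N{\left(M \right)} = 4 - 8 M$ ($N{\left(M \right)} = 4 - \left(9 M - M\right) = 4 - 8 M$)
$\left(\left(5112 + 7458\right) + N{\left(54 \right)}\right) - 47772 = \left(\left(5112 + 7458\right) + \left(4 - 432\right)\right) - 47772 = \left(12570 + \left(4 - 432\right)\right) - 47772 = \left(12570 - 428\right) - 47772 = 12142 - 47772 = -35630$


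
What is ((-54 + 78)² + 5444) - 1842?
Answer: 4178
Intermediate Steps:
((-54 + 78)² + 5444) - 1842 = (24² + 5444) - 1842 = (576 + 5444) - 1842 = 6020 - 1842 = 4178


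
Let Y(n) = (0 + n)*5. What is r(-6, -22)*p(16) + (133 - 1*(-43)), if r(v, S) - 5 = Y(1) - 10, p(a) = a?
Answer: 176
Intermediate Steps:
Y(n) = 5*n (Y(n) = n*5 = 5*n)
r(v, S) = 0 (r(v, S) = 5 + (5*1 - 10) = 5 + (5 - 10) = 5 - 5 = 0)
r(-6, -22)*p(16) + (133 - 1*(-43)) = 0*16 + (133 - 1*(-43)) = 0 + (133 + 43) = 0 + 176 = 176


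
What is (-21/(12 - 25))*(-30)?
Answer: -630/13 ≈ -48.462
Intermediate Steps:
(-21/(12 - 25))*(-30) = (-21/(-13))*(-30) = -1/13*(-21)*(-30) = (21/13)*(-30) = -630/13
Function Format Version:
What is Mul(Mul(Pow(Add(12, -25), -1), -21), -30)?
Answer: Rational(-630, 13) ≈ -48.462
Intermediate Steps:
Mul(Mul(Pow(Add(12, -25), -1), -21), -30) = Mul(Mul(Pow(-13, -1), -21), -30) = Mul(Mul(Rational(-1, 13), -21), -30) = Mul(Rational(21, 13), -30) = Rational(-630, 13)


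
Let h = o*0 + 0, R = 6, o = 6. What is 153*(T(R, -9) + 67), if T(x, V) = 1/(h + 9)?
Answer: 10268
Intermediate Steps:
h = 0 (h = 6*0 + 0 = 0 + 0 = 0)
T(x, V) = ⅑ (T(x, V) = 1/(0 + 9) = 1/9 = ⅑)
153*(T(R, -9) + 67) = 153*(⅑ + 67) = 153*(604/9) = 10268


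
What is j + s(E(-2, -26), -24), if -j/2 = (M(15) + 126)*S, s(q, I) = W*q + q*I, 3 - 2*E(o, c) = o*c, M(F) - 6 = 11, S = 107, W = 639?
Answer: -91339/2 ≈ -45670.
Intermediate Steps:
M(F) = 17 (M(F) = 6 + 11 = 17)
E(o, c) = 3/2 - c*o/2 (E(o, c) = 3/2 - o*c/2 = 3/2 - c*o/2)
s(q, I) = 639*q + I*q (s(q, I) = 639*q + q*I = 639*q + I*q)
j = -30602 (j = -2*(17 + 126)*107 = -286*107 = -2*15301 = -30602)
j + s(E(-2, -26), -24) = -30602 + (3/2 - ½*(-26)*(-2))*(639 - 24) = -30602 + (3/2 - 26)*615 = -30602 - 49/2*615 = -30602 - 30135/2 = -91339/2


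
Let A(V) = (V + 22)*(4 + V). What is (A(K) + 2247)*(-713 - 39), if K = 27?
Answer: -2832032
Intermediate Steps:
A(V) = (4 + V)*(22 + V) (A(V) = (22 + V)*(4 + V) = (4 + V)*(22 + V))
(A(K) + 2247)*(-713 - 39) = ((88 + 27² + 26*27) + 2247)*(-713 - 39) = ((88 + 729 + 702) + 2247)*(-752) = (1519 + 2247)*(-752) = 3766*(-752) = -2832032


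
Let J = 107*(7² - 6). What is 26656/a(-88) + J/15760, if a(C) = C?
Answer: -52461709/173360 ≈ -302.62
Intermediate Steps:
J = 4601 (J = 107*(49 - 6) = 107*43 = 4601)
26656/a(-88) + J/15760 = 26656/(-88) + 4601/15760 = 26656*(-1/88) + 4601*(1/15760) = -3332/11 + 4601/15760 = -52461709/173360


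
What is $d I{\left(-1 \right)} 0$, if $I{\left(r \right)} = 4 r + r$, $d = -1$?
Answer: $0$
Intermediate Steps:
$I{\left(r \right)} = 5 r$
$d I{\left(-1 \right)} 0 = - 5 \left(-1\right) 0 = \left(-1\right) \left(-5\right) 0 = 5 \cdot 0 = 0$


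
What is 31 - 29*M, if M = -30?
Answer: 901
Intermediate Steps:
31 - 29*M = 31 - 29*(-30) = 31 + 870 = 901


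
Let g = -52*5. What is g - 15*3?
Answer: -305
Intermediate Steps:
g = -260
g - 15*3 = -260 - 15*3 = -260 - 45 = -305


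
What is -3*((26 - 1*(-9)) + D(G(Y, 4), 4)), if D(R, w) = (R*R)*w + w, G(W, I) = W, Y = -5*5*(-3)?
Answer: -67617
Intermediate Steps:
Y = 75 (Y = -25*(-3) = 75)
D(R, w) = w + w*R**2 (D(R, w) = R**2*w + w = w*R**2 + w = w + w*R**2)
-3*((26 - 1*(-9)) + D(G(Y, 4), 4)) = -3*((26 - 1*(-9)) + 4*(1 + 75**2)) = -3*((26 + 9) + 4*(1 + 5625)) = -3*(35 + 4*5626) = -3*(35 + 22504) = -3*22539 = -67617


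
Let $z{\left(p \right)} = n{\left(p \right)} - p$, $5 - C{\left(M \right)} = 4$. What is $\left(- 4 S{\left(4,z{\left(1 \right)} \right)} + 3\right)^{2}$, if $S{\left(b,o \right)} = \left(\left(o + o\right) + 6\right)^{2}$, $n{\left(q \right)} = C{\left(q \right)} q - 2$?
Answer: $169$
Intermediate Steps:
$C{\left(M \right)} = 1$ ($C{\left(M \right)} = 5 - 4 = 1$)
$n{\left(q \right)} = -2 + q$ ($n{\left(q \right)} = 1 q - 2 = q - 2 = -2 + q$)
$z{\left(p \right)} = -2$ ($z{\left(p \right)} = \left(-2 + p\right) - p = -2$)
$S{\left(b,o \right)} = \left(6 + 2 o\right)^{2}$ ($S{\left(b,o \right)} = \left(2 o + 6\right)^{2} = \left(6 + 2 o\right)^{2}$)
$\left(- 4 S{\left(4,z{\left(1 \right)} \right)} + 3\right)^{2} = \left(- 4 \cdot 4 \left(3 - 2\right)^{2} + 3\right)^{2} = \left(- 4 \cdot 4 \cdot 1^{2} + 3\right)^{2} = \left(- 4 \cdot 4 \cdot 1 + 3\right)^{2} = \left(\left(-4\right) 4 + 3\right)^{2} = \left(-16 + 3\right)^{2} = \left(-13\right)^{2} = 169$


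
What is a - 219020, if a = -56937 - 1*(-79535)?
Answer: -196422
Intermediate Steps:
a = 22598 (a = -56937 + 79535 = 22598)
a - 219020 = 22598 - 219020 = -196422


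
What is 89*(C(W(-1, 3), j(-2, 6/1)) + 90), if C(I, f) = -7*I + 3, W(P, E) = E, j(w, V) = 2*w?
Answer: 6408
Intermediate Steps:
C(I, f) = 3 - 7*I
89*(C(W(-1, 3), j(-2, 6/1)) + 90) = 89*((3 - 7*3) + 90) = 89*((3 - 21) + 90) = 89*(-18 + 90) = 89*72 = 6408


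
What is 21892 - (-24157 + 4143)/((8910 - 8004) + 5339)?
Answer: 136735554/6245 ≈ 21895.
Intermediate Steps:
21892 - (-24157 + 4143)/((8910 - 8004) + 5339) = 21892 - (-20014)/(906 + 5339) = 21892 - (-20014)/6245 = 21892 - 1*(-20014/6245) = 21892 + 20014/6245 = 136735554/6245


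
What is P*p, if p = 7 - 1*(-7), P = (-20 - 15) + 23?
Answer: -168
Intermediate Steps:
P = -12 (P = -35 + 23 = -12)
p = 14 (p = 7 + 7 = 14)
P*p = -12*14 = -168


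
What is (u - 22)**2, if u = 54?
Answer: 1024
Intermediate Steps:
(u - 22)**2 = (54 - 22)**2 = 32**2 = 1024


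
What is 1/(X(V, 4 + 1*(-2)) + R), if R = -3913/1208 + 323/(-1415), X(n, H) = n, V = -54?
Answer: -1709320/98230359 ≈ -0.017401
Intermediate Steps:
R = -5927079/1709320 (R = -3913*1/1208 + 323*(-1/1415) = -3913/1208 - 323/1415 = -5927079/1709320 ≈ -3.4675)
1/(X(V, 4 + 1*(-2)) + R) = 1/(-54 - 5927079/1709320) = 1/(-98230359/1709320) = -1709320/98230359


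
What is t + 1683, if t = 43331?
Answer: 45014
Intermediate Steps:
t + 1683 = 43331 + 1683 = 45014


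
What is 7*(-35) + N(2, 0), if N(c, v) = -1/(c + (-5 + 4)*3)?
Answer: -244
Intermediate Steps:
N(c, v) = -1/(-3 + c) (N(c, v) = -1/(c - 1*3) = -1/(c - 3) = -1/(-3 + c))
7*(-35) + N(2, 0) = 7*(-35) - 1/(-3 + 2) = -245 - 1/(-1) = -245 - 1*(-1) = -245 + 1 = -244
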